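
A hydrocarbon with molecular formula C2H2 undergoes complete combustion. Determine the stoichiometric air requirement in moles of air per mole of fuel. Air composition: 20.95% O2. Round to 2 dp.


Balanced combustion: C2H2 + 2.5 O2 -> 2 CO2 + 1 H2O
O2 needed = C + H/4 = 2 + 2/4 = 2.50 moles
Air moles = O2 / 0.2095 = 2.50 / 0.2095 = 11.93 moles air


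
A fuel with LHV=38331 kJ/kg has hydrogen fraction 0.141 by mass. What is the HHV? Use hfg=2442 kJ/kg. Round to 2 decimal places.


HHV = LHV + hfg * 9 * H
Water addition = 2442 * 9 * 0.141 = 3098.898 kJ/kg
HHV = 38331 + 3098.898 = 41429.90 kJ/kg


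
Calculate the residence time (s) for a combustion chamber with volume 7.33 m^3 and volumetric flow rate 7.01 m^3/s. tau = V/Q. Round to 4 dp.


tau = V / Q_flow
tau = 7.33 / 7.01 = 1.0456 s


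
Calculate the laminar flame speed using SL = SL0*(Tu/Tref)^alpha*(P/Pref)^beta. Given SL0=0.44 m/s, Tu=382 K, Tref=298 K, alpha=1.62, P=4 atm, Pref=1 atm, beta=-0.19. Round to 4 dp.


SL = SL0 * (Tu/Tref)^alpha * (P/Pref)^beta
T ratio = 382/298 = 1.28187919
(T ratio)^alpha = 1.28187919^1.62 = 1.495245
(P/Pref)^beta = 4^(-0.19) = 0.768438
SL = 0.44 * 1.495245 * 0.768438 = 0.5056 m/s


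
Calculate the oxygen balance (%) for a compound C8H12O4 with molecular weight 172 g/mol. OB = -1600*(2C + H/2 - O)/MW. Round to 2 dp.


OB = -1600 * (2C + H/2 - O) / MW
Inner = 2*8 + 12/2 - 4 = 18.00
OB = -1600 * 18.00 / 172 = -167.44%


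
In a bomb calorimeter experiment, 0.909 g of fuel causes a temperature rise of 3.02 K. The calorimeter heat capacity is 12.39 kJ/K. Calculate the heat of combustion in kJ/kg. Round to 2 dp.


Hc = C_cal * delta_T / m_fuel
Q_released = 12.39 * 3.02 = 37.4178 kJ
m_fuel = 0.909 g = 0.909/1000 kg = 0.000909 kg
Hc = 37.4178 / 0.000909 = 41163.70 kJ/kg


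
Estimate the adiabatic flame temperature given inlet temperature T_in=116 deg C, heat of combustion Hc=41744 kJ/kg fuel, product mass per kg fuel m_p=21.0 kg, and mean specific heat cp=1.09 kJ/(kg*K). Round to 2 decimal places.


T_ad = T_in + Hc / (m_p * cp)
Denominator = 21.0 * 1.09 = 22.8900
Temperature rise = 41744 / 22.8900 = 1823.68 K
T_ad = 116 + 1823.68 = 1939.68 deg C


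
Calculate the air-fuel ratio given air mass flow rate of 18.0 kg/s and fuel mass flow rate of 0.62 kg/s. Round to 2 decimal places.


AFR = m_air / m_fuel
AFR = 18.0 / 0.62 = 29.03


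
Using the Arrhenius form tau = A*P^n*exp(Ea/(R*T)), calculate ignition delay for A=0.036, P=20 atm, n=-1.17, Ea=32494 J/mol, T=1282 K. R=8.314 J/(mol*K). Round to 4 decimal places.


tau = A * P^n * exp(Ea/(R*T))
P^n = 20^(-1.17) = 0.03004657
Ea/(R*T) = 32494/(8.314*1282) = 3.048633
exp(Ea/(R*T)) = 21.086497
tau = 0.036 * 0.03004657 * 21.086497 = 0.0228 ms


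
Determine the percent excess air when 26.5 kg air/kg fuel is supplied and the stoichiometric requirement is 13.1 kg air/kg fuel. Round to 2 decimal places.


Excess air = actual - stoichiometric = 26.5 - 13.1 = 13.40 kg/kg fuel
Excess air % = (excess / stoich) * 100 = (13.40 / 13.1) * 100 = 102.29%


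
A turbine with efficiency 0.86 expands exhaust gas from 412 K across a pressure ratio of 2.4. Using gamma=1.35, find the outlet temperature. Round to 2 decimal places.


T_out = T_in * (1 - eta * (1 - PR^(-(gamma-1)/gamma)))
Exponent = -(1.35-1)/1.35 = -0.25925926
PR^exp = 2.4^(-0.25925926) = 0.79694200
Factor = 1 - 0.86*(1 - 0.79694200) = 0.82537012
T_out = 412 * 0.82537012 = 340.05 K


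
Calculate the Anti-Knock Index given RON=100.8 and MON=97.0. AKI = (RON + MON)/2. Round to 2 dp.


AKI = (RON + MON) / 2
AKI = (100.8 + 97.0) / 2
AKI = 197.8 / 2 = 98.90


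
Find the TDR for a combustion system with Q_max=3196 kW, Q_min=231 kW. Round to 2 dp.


TDR = Q_max / Q_min
TDR = 3196 / 231 = 13.84


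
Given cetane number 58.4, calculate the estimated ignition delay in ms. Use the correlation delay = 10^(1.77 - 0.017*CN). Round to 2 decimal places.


delay = 10^(1.77 - 0.017*CN)
Exponent = 1.77 - 0.017*58.4 = 0.7772
delay = 10^0.7772 = 5.99 ms


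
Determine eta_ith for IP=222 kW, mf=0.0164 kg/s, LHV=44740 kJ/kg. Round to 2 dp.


eta_ith = (IP / (mf * LHV)) * 100
Denominator = 0.0164 * 44740 = 733.7360 kW
eta_ith = (222 / 733.7360) * 100 = 30.26%


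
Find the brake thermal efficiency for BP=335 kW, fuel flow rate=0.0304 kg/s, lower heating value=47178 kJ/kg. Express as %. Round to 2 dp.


eta_BTE = (BP / (mf * LHV)) * 100
Denominator = 0.0304 * 47178 = 1434.2112 kW
eta_BTE = (335 / 1434.2112) * 100 = 23.36%


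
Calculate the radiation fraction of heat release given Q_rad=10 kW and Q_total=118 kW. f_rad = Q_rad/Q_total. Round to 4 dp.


f_rad = Q_rad / Q_total
f_rad = 10 / 118 = 0.0847


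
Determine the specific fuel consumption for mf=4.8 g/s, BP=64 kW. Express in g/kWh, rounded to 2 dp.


SFC = (mf / BP) * 3600
Rate = 4.8 / 64 = 0.075000 g/(s*kW)
SFC = 0.075000 * 3600 = 270.00 g/kWh


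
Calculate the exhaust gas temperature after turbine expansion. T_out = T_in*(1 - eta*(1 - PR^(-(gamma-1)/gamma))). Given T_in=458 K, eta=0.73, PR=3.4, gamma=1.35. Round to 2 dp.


T_out = T_in * (1 - eta * (1 - PR^(-(gamma-1)/gamma)))
Exponent = -(1.35-1)/1.35 = -0.25925926
PR^exp = 3.4^(-0.25925926) = 0.72813041
Factor = 1 - 0.73*(1 - 0.72813041) = 0.80153520
T_out = 458 * 0.80153520 = 367.10 K


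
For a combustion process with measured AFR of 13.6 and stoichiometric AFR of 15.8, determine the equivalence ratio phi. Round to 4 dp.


phi = AFR_stoich / AFR_actual
phi = 15.8 / 13.6 = 1.1618


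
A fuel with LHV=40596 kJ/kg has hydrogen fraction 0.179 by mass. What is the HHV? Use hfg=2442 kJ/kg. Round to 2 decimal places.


HHV = LHV + hfg * 9 * H
Water addition = 2442 * 9 * 0.179 = 3934.062 kJ/kg
HHV = 40596 + 3934.062 = 44530.06 kJ/kg


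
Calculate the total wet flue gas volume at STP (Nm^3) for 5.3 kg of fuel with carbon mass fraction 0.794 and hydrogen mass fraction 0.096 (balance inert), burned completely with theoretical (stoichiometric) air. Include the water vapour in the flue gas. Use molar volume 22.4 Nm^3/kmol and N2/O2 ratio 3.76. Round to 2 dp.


Per kg fuel: CO2 = (C/12 kmol)*22.4 = (0.794/12)*22.4 = 1.48213 Nm^3
Per kg fuel: H2O = (H/2 kmol)*22.4 = (0.096/2)*22.4 = 1.07520 Nm^3
O2 needed per kg fuel = C/12 + H/4 = 0.794/12 + 0.096/4 = 0.09016667 kmol
Per kg fuel: N2 = O2*3.76*22.4 = 0.09016667*3.76*22.4 = 7.59420 Nm^3
Total per kg = 1.48213 + 1.07520 + 7.59420 = 10.15153 Nm^3
Total = 10.15153 * 5.3 = 53.80 Nm^3


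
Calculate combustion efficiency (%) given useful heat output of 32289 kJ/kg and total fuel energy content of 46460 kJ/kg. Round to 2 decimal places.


Efficiency = (Q_useful / Q_fuel) * 100
Efficiency = (32289 / 46460) * 100
Efficiency = 0.6950 * 100 = 69.50%


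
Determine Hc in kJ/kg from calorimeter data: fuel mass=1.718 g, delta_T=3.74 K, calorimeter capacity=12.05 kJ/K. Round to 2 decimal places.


Hc = C_cal * delta_T / m_fuel
Q_released = 12.05 * 3.74 = 45.0670 kJ
m_fuel = 1.718 g = 1.718/1000 kg = 0.001718 kg
Hc = 45.0670 / 0.001718 = 26232.25 kJ/kg


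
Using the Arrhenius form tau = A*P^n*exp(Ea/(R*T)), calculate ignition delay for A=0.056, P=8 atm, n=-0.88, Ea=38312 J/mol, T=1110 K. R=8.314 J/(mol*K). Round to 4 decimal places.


tau = A * P^n * exp(Ea/(R*T))
P^n = 8^(-0.88) = 0.16042824
Ea/(R*T) = 38312/(8.314*1110) = 4.151469
exp(Ea/(R*T)) = 63.527269
tau = 0.056 * 0.16042824 * 63.527269 = 0.5707 ms


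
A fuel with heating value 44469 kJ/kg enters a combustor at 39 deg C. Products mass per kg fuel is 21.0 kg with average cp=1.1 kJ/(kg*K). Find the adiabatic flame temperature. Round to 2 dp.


T_ad = T_in + Hc / (m_p * cp)
Denominator = 21.0 * 1.1 = 23.1000
Temperature rise = 44469 / 23.1000 = 1925.06 K
T_ad = 39 + 1925.06 = 1964.06 deg C


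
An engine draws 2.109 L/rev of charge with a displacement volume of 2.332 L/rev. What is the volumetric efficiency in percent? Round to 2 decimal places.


eta_v = (V_actual / V_disp) * 100
Ratio = 2.109 / 2.332 = 0.9044
eta_v = 0.9044 * 100 = 90.44%


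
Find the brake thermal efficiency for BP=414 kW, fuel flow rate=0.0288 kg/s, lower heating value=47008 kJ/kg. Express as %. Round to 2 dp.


eta_BTE = (BP / (mf * LHV)) * 100
Denominator = 0.0288 * 47008 = 1353.8304 kW
eta_BTE = (414 / 1353.8304) * 100 = 30.58%


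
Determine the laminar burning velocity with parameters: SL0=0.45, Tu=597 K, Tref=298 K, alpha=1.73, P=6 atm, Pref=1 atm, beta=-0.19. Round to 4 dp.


SL = SL0 * (Tu/Tref)^alpha * (P/Pref)^beta
T ratio = 597/298 = 2.00335570
(T ratio)^alpha = 2.00335570^1.73 = 3.326913
(P/Pref)^beta = 6^(-0.19) = 0.711461
SL = 0.45 * 3.326913 * 0.711461 = 1.0651 m/s


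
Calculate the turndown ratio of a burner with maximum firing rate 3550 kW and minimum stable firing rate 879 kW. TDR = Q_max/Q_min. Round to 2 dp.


TDR = Q_max / Q_min
TDR = 3550 / 879 = 4.04


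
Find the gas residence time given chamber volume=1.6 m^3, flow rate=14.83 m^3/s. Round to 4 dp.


tau = V / Q_flow
tau = 1.6 / 14.83 = 0.1079 s


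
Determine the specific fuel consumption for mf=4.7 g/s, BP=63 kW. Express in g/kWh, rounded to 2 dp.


SFC = (mf / BP) * 3600
Rate = 4.7 / 63 = 0.074603 g/(s*kW)
SFC = 0.074603 * 3600 = 268.57 g/kWh


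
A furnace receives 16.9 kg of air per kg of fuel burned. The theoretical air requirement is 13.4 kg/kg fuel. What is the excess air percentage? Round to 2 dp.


Excess air = actual - stoichiometric = 16.9 - 13.4 = 3.50 kg/kg fuel
Excess air % = (excess / stoich) * 100 = (3.50 / 13.4) * 100 = 26.12%


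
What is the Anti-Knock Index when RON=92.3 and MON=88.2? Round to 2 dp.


AKI = (RON + MON) / 2
AKI = (92.3 + 88.2) / 2
AKI = 180.5 / 2 = 90.25


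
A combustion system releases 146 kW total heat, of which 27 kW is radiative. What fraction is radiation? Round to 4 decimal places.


f_rad = Q_rad / Q_total
f_rad = 27 / 146 = 0.1849


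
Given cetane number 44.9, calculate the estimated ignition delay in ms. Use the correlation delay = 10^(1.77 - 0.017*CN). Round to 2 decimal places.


delay = 10^(1.77 - 0.017*CN)
Exponent = 1.77 - 0.017*44.9 = 1.0067
delay = 10^1.0067 = 10.16 ms


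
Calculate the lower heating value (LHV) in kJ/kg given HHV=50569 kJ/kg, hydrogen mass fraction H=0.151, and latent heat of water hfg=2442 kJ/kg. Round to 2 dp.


LHV = HHV - hfg * 9 * H
Water correction = 2442 * 9 * 0.151 = 3318.678 kJ/kg
LHV = 50569 - 3318.678 = 47250.32 kJ/kg


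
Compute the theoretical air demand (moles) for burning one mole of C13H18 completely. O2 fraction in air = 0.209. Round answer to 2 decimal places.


Balanced combustion: C13H18 + 17.5 O2 -> 13 CO2 + 9 H2O
O2 needed = C + H/4 = 13 + 18/4 = 17.50 moles
Air moles = O2 / 0.209 = 17.50 / 0.209 = 83.73 moles air


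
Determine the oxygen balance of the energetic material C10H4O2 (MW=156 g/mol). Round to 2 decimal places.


OB = -1600 * (2C + H/2 - O) / MW
Inner = 2*10 + 4/2 - 2 = 20.00
OB = -1600 * 20.00 / 156 = -205.13%


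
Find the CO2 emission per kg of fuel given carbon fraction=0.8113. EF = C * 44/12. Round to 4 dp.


EF = C_frac * (M_CO2 / M_C)
EF = 0.8113 * (44/12)
EF = 0.8113 * 3.666667 = 2.9748 kg_CO2/kg_fuel


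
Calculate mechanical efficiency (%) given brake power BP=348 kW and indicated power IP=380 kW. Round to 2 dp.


eta_mech = (BP / IP) * 100
Ratio = 348 / 380 = 0.9158
eta_mech = 0.9158 * 100 = 91.58%


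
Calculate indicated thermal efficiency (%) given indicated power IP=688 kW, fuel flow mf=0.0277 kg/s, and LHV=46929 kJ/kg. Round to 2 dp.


eta_ith = (IP / (mf * LHV)) * 100
Denominator = 0.0277 * 46929 = 1299.9333 kW
eta_ith = (688 / 1299.9333) * 100 = 52.93%


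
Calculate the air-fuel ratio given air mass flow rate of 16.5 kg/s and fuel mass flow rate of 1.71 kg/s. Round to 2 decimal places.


AFR = m_air / m_fuel
AFR = 16.5 / 1.71 = 9.65


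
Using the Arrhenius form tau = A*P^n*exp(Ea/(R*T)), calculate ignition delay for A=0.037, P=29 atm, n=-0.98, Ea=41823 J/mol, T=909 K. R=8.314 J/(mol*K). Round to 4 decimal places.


tau = A * P^n * exp(Ea/(R*T))
P^n = 29^(-0.98) = 0.03688501
Ea/(R*T) = 41823/(8.314*909) = 5.534027
exp(Ea/(R*T)) = 253.161357
tau = 0.037 * 0.03688501 * 253.161357 = 0.3455 ms


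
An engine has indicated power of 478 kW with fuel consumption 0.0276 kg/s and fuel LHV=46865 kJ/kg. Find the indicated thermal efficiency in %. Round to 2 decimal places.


eta_ith = (IP / (mf * LHV)) * 100
Denominator = 0.0276 * 46865 = 1293.4740 kW
eta_ith = (478 / 1293.4740) * 100 = 36.95%


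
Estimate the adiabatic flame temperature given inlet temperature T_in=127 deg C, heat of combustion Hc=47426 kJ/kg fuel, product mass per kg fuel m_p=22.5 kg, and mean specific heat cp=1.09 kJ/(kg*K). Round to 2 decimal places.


T_ad = T_in + Hc / (m_p * cp)
Denominator = 22.5 * 1.09 = 24.5250
Temperature rise = 47426 / 24.5250 = 1933.78 K
T_ad = 127 + 1933.78 = 2060.78 deg C


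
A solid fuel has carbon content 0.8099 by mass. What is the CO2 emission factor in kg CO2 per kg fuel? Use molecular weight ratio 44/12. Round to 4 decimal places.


EF = C_frac * (M_CO2 / M_C)
EF = 0.8099 * (44/12)
EF = 0.8099 * 3.666667 = 2.9696 kg_CO2/kg_fuel


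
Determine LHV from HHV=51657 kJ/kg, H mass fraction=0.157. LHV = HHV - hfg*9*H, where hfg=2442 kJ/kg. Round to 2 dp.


LHV = HHV - hfg * 9 * H
Water correction = 2442 * 9 * 0.157 = 3450.546 kJ/kg
LHV = 51657 - 3450.546 = 48206.45 kJ/kg


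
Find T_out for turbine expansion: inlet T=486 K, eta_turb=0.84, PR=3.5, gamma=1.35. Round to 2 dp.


T_out = T_in * (1 - eta * (1 - PR^(-(gamma-1)/gamma)))
Exponent = -(1.35-1)/1.35 = -0.25925926
PR^exp = 3.5^(-0.25925926) = 0.72267881
Factor = 1 - 0.84*(1 - 0.72267881) = 0.76705020
T_out = 486 * 0.76705020 = 372.79 K


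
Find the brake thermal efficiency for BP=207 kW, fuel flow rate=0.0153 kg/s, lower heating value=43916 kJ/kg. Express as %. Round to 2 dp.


eta_BTE = (BP / (mf * LHV)) * 100
Denominator = 0.0153 * 43916 = 671.9148 kW
eta_BTE = (207 / 671.9148) * 100 = 30.81%


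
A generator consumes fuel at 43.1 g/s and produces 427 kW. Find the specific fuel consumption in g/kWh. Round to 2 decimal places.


SFC = (mf / BP) * 3600
Rate = 43.1 / 427 = 0.100937 g/(s*kW)
SFC = 0.100937 * 3600 = 363.37 g/kWh


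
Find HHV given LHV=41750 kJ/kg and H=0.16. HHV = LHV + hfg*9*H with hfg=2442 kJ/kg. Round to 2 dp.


HHV = LHV + hfg * 9 * H
Water addition = 2442 * 9 * 0.16 = 3516.480 kJ/kg
HHV = 41750 + 3516.480 = 45266.48 kJ/kg


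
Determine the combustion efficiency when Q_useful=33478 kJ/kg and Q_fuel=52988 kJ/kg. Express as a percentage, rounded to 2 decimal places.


Efficiency = (Q_useful / Q_fuel) * 100
Efficiency = (33478 / 52988) * 100
Efficiency = 0.6318 * 100 = 63.18%


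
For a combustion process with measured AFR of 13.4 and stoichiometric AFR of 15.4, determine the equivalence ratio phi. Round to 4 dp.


phi = AFR_stoich / AFR_actual
phi = 15.4 / 13.4 = 1.1493


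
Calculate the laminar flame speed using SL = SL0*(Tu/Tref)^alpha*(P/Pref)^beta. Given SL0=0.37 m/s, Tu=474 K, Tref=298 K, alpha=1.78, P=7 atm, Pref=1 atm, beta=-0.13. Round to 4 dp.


SL = SL0 * (Tu/Tref)^alpha * (P/Pref)^beta
T ratio = 474/298 = 1.59060403
(T ratio)^alpha = 1.59060403^1.78 = 2.284444
(P/Pref)^beta = 7^(-0.13) = 0.776492
SL = 0.37 * 2.284444 * 0.776492 = 0.6563 m/s


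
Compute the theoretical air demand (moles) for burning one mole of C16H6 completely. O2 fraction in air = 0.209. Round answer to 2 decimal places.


Balanced combustion: C16H6 + 17.5 O2 -> 16 CO2 + 3 H2O
O2 needed = C + H/4 = 16 + 6/4 = 17.50 moles
Air moles = O2 / 0.209 = 17.50 / 0.209 = 83.73 moles air


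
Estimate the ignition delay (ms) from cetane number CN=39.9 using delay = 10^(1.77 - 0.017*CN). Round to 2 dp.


delay = 10^(1.77 - 0.017*CN)
Exponent = 1.77 - 0.017*39.9 = 1.0917
delay = 10^1.0917 = 12.35 ms


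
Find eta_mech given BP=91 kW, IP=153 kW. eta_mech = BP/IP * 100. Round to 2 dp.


eta_mech = (BP / IP) * 100
Ratio = 91 / 153 = 0.5948
eta_mech = 0.5948 * 100 = 59.48%


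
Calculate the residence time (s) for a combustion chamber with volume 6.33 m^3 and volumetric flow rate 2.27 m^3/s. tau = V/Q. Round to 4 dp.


tau = V / Q_flow
tau = 6.33 / 2.27 = 2.7885 s


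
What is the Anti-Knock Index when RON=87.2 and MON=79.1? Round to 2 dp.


AKI = (RON + MON) / 2
AKI = (87.2 + 79.1) / 2
AKI = 166.3 / 2 = 83.15


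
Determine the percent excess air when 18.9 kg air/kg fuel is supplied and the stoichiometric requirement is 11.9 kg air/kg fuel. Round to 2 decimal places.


Excess air = actual - stoichiometric = 18.9 - 11.9 = 7.00 kg/kg fuel
Excess air % = (excess / stoich) * 100 = (7.00 / 11.9) * 100 = 58.82%


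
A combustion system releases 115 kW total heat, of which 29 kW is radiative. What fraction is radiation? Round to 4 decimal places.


f_rad = Q_rad / Q_total
f_rad = 29 / 115 = 0.2522


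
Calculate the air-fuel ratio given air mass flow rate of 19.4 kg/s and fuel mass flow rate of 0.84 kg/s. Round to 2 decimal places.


AFR = m_air / m_fuel
AFR = 19.4 / 0.84 = 23.10


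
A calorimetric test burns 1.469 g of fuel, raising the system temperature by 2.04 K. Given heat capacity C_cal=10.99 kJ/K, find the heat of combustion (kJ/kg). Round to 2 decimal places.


Hc = C_cal * delta_T / m_fuel
Q_released = 10.99 * 2.04 = 22.4196 kJ
m_fuel = 1.469 g = 1.469/1000 kg = 0.001469 kg
Hc = 22.4196 / 0.001469 = 15261.81 kJ/kg


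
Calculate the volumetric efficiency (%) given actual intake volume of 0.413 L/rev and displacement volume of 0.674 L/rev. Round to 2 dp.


eta_v = (V_actual / V_disp) * 100
Ratio = 0.413 / 0.674 = 0.6128
eta_v = 0.6128 * 100 = 61.28%


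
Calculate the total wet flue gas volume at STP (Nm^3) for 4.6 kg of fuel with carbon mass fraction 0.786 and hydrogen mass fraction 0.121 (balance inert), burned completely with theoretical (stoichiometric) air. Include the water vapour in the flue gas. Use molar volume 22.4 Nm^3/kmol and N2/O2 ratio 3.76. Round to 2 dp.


Per kg fuel: CO2 = (C/12 kmol)*22.4 = (0.786/12)*22.4 = 1.46720 Nm^3
Per kg fuel: H2O = (H/2 kmol)*22.4 = (0.121/2)*22.4 = 1.35520 Nm^3
O2 needed per kg fuel = C/12 + H/4 = 0.786/12 + 0.121/4 = 0.09575000 kmol
Per kg fuel: N2 = O2*3.76*22.4 = 0.09575000*3.76*22.4 = 8.06445 Nm^3
Total per kg = 1.46720 + 1.35520 + 8.06445 = 10.88685 Nm^3
Total = 10.88685 * 4.6 = 50.08 Nm^3


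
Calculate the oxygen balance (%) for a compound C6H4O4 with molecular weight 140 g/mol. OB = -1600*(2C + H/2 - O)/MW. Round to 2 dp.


OB = -1600 * (2C + H/2 - O) / MW
Inner = 2*6 + 4/2 - 4 = 10.00
OB = -1600 * 10.00 / 140 = -114.29%


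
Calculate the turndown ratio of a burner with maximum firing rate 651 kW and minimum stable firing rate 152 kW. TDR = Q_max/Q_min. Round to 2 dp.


TDR = Q_max / Q_min
TDR = 651 / 152 = 4.28


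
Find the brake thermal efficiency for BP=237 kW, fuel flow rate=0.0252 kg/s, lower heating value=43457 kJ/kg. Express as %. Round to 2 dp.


eta_BTE = (BP / (mf * LHV)) * 100
Denominator = 0.0252 * 43457 = 1095.1164 kW
eta_BTE = (237 / 1095.1164) * 100 = 21.64%


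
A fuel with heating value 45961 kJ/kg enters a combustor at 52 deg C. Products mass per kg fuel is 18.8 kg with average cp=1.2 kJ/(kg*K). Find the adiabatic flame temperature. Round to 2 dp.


T_ad = T_in + Hc / (m_p * cp)
Denominator = 18.8 * 1.2 = 22.5600
Temperature rise = 45961 / 22.5600 = 2037.28 K
T_ad = 52 + 2037.28 = 2089.28 deg C


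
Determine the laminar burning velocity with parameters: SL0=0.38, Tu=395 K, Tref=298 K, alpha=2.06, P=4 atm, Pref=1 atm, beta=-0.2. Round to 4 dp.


SL = SL0 * (Tu/Tref)^alpha * (P/Pref)^beta
T ratio = 395/298 = 1.32550336
(T ratio)^alpha = 1.32550336^2.06 = 1.786918
(P/Pref)^beta = 4^(-0.2) = 0.757858
SL = 0.38 * 1.786918 * 0.757858 = 0.5146 m/s


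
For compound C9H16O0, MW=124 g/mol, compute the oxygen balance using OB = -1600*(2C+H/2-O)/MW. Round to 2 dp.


OB = -1600 * (2C + H/2 - O) / MW
Inner = 2*9 + 16/2 - 0 = 26.00
OB = -1600 * 26.00 / 124 = -335.48%


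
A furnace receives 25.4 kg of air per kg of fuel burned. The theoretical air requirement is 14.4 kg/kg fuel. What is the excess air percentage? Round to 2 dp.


Excess air = actual - stoichiometric = 25.4 - 14.4 = 11.00 kg/kg fuel
Excess air % = (excess / stoich) * 100 = (11.00 / 14.4) * 100 = 76.39%


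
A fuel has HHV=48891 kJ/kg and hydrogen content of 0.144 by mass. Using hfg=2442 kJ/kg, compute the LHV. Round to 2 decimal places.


LHV = HHV - hfg * 9 * H
Water correction = 2442 * 9 * 0.144 = 3164.832 kJ/kg
LHV = 48891 - 3164.832 = 45726.17 kJ/kg


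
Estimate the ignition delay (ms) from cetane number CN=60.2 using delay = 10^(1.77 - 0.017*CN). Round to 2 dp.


delay = 10^(1.77 - 0.017*CN)
Exponent = 1.77 - 0.017*60.2 = 0.7466
delay = 10^0.7466 = 5.58 ms


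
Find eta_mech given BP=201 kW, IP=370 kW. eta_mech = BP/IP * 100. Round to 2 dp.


eta_mech = (BP / IP) * 100
Ratio = 201 / 370 = 0.5432
eta_mech = 0.5432 * 100 = 54.32%


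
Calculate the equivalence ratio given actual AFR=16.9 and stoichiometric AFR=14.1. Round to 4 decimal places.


phi = AFR_stoich / AFR_actual
phi = 14.1 / 16.9 = 0.8343


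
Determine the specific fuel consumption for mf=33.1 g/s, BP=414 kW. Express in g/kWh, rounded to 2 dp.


SFC = (mf / BP) * 3600
Rate = 33.1 / 414 = 0.079952 g/(s*kW)
SFC = 0.079952 * 3600 = 287.83 g/kWh


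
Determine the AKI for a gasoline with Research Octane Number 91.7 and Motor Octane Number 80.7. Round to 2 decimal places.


AKI = (RON + MON) / 2
AKI = (91.7 + 80.7) / 2
AKI = 172.4 / 2 = 86.20


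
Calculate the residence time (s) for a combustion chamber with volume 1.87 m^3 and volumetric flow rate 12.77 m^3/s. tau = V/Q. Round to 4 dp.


tau = V / Q_flow
tau = 1.87 / 12.77 = 0.1464 s


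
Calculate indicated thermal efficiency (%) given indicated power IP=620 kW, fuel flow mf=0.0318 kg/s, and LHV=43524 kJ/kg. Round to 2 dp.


eta_ith = (IP / (mf * LHV)) * 100
Denominator = 0.0318 * 43524 = 1384.0632 kW
eta_ith = (620 / 1384.0632) * 100 = 44.80%


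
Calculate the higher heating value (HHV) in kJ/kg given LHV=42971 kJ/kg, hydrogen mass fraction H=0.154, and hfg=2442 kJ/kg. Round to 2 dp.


HHV = LHV + hfg * 9 * H
Water addition = 2442 * 9 * 0.154 = 3384.612 kJ/kg
HHV = 42971 + 3384.612 = 46355.61 kJ/kg


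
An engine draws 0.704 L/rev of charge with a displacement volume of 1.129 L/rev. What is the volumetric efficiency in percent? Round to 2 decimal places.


eta_v = (V_actual / V_disp) * 100
Ratio = 0.704 / 1.129 = 0.6236
eta_v = 0.6236 * 100 = 62.36%


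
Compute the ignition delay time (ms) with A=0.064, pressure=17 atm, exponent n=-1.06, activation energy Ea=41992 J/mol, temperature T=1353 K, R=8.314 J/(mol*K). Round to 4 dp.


tau = A * P^n * exp(Ea/(R*T))
P^n = 17^(-1.06) = 0.04962770
Ea/(R*T) = 41992/(8.314*1353) = 3.733006
exp(Ea/(R*T)) = 41.804604
tau = 0.064 * 0.04962770 * 41.804604 = 0.1328 ms


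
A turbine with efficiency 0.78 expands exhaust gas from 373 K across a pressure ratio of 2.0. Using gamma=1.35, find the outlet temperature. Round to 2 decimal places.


T_out = T_in * (1 - eta * (1 - PR^(-(gamma-1)/gamma)))
Exponent = -(1.35-1)/1.35 = -0.25925926
PR^exp = 2.0^(-0.25925926) = 0.83551680
Factor = 1 - 0.78*(1 - 0.83551680) = 0.87170310
T_out = 373 * 0.87170310 = 325.15 K


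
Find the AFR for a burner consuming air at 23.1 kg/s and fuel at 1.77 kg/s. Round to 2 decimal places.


AFR = m_air / m_fuel
AFR = 23.1 / 1.77 = 13.05


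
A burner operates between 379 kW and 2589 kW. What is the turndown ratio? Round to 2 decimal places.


TDR = Q_max / Q_min
TDR = 2589 / 379 = 6.83


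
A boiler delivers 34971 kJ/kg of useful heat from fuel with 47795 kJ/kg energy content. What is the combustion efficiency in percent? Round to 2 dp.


Efficiency = (Q_useful / Q_fuel) * 100
Efficiency = (34971 / 47795) * 100
Efficiency = 0.7317 * 100 = 73.17%


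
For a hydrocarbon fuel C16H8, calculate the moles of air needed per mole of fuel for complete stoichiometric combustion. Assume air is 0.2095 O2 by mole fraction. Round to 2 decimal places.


Balanced combustion: C16H8 + 18 O2 -> 16 CO2 + 4 H2O
O2 needed = C + H/4 = 16 + 8/4 = 18.00 moles
Air moles = O2 / 0.2095 = 18.00 / 0.2095 = 85.92 moles air


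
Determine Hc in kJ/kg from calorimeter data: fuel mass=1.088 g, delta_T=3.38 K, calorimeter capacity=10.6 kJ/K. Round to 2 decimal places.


Hc = C_cal * delta_T / m_fuel
Q_released = 10.6 * 3.38 = 35.8280 kJ
m_fuel = 1.088 g = 1.088/1000 kg = 0.001088 kg
Hc = 35.8280 / 0.001088 = 32930.15 kJ/kg


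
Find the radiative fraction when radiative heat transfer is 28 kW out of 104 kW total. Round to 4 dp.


f_rad = Q_rad / Q_total
f_rad = 28 / 104 = 0.2692


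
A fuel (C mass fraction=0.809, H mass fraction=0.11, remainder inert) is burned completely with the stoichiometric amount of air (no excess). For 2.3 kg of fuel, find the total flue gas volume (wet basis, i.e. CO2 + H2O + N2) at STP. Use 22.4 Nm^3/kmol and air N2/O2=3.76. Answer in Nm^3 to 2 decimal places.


Per kg fuel: CO2 = (C/12 kmol)*22.4 = (0.809/12)*22.4 = 1.51013 Nm^3
Per kg fuel: H2O = (H/2 kmol)*22.4 = (0.11/2)*22.4 = 1.23200 Nm^3
O2 needed per kg fuel = C/12 + H/4 = 0.809/12 + 0.11/4 = 0.09491667 kmol
Per kg fuel: N2 = O2*3.76*22.4 = 0.09491667*3.76*22.4 = 7.99426 Nm^3
Total per kg = 1.51013 + 1.23200 + 7.99426 = 10.73639 Nm^3
Total = 10.73639 * 2.3 = 24.69 Nm^3


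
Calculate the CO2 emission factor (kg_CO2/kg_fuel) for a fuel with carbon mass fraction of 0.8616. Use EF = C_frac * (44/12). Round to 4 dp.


EF = C_frac * (M_CO2 / M_C)
EF = 0.8616 * (44/12)
EF = 0.8616 * 3.666667 = 3.1592 kg_CO2/kg_fuel


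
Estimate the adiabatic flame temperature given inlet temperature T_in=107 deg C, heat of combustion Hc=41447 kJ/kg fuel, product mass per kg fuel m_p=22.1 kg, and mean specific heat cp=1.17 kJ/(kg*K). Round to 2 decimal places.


T_ad = T_in + Hc / (m_p * cp)
Denominator = 22.1 * 1.17 = 25.8570
Temperature rise = 41447 / 25.8570 = 1602.93 K
T_ad = 107 + 1602.93 = 1709.93 deg C


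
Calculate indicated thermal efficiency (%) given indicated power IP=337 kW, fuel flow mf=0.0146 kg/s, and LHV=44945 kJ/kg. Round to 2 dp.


eta_ith = (IP / (mf * LHV)) * 100
Denominator = 0.0146 * 44945 = 656.1970 kW
eta_ith = (337 / 656.1970) * 100 = 51.36%


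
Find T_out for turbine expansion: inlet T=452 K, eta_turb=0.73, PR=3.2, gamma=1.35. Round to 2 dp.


T_out = T_in * (1 - eta * (1 - PR^(-(gamma-1)/gamma)))
Exponent = -(1.35-1)/1.35 = -0.25925926
PR^exp = 3.2^(-0.25925926) = 0.73966521
Factor = 1 - 0.73*(1 - 0.73966521) = 0.80995560
T_out = 452 * 0.80995560 = 366.10 K


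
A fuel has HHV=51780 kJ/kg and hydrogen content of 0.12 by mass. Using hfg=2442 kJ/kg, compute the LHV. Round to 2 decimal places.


LHV = HHV - hfg * 9 * H
Water correction = 2442 * 9 * 0.12 = 2637.360 kJ/kg
LHV = 51780 - 2637.360 = 49142.64 kJ/kg


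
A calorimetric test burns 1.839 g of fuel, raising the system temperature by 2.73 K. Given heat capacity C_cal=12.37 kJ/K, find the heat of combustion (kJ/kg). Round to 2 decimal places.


Hc = C_cal * delta_T / m_fuel
Q_released = 12.37 * 2.73 = 33.7701 kJ
m_fuel = 1.839 g = 1.839/1000 kg = 0.001839 kg
Hc = 33.7701 / 0.001839 = 18363.30 kJ/kg


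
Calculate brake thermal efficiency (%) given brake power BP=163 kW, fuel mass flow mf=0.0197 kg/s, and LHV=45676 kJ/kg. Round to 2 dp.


eta_BTE = (BP / (mf * LHV)) * 100
Denominator = 0.0197 * 45676 = 899.8172 kW
eta_BTE = (163 / 899.8172) * 100 = 18.11%


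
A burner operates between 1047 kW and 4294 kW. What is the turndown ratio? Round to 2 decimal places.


TDR = Q_max / Q_min
TDR = 4294 / 1047 = 4.10


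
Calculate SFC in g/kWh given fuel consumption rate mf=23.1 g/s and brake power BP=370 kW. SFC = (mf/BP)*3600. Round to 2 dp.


SFC = (mf / BP) * 3600
Rate = 23.1 / 370 = 0.062432 g/(s*kW)
SFC = 0.062432 * 3600 = 224.76 g/kWh


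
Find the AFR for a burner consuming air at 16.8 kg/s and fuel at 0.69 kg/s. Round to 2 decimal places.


AFR = m_air / m_fuel
AFR = 16.8 / 0.69 = 24.35


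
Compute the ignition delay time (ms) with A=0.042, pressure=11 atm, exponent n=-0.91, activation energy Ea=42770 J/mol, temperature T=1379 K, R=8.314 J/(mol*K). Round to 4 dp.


tau = A * P^n * exp(Ea/(R*T))
P^n = 11^(-0.91) = 0.11280612
Ea/(R*T) = 42770/(8.314*1379) = 3.730482
exp(Ea/(R*T)) = 41.699208
tau = 0.042 * 0.11280612 * 41.699208 = 0.1976 ms


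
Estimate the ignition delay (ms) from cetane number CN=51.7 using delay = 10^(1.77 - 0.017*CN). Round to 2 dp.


delay = 10^(1.77 - 0.017*CN)
Exponent = 1.77 - 0.017*51.7 = 0.8911
delay = 10^0.8911 = 7.78 ms


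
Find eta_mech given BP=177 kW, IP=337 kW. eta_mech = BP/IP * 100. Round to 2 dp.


eta_mech = (BP / IP) * 100
Ratio = 177 / 337 = 0.5252
eta_mech = 0.5252 * 100 = 52.52%


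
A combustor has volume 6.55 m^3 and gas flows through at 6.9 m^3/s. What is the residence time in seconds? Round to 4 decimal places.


tau = V / Q_flow
tau = 6.55 / 6.9 = 0.9493 s


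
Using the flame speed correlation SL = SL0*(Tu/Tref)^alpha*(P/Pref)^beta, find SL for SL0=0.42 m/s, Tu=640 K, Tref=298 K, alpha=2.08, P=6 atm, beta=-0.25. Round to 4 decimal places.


SL = SL0 * (Tu/Tref)^alpha * (P/Pref)^beta
T ratio = 640/298 = 2.14765101
(T ratio)^alpha = 2.14765101^2.08 = 4.903255
(P/Pref)^beta = 6^(-0.25) = 0.638943
SL = 0.42 * 4.903255 * 0.638943 = 1.3158 m/s


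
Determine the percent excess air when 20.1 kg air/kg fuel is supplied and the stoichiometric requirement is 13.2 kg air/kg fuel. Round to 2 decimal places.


Excess air = actual - stoichiometric = 20.1 - 13.2 = 6.90 kg/kg fuel
Excess air % = (excess / stoich) * 100 = (6.90 / 13.2) * 100 = 52.27%


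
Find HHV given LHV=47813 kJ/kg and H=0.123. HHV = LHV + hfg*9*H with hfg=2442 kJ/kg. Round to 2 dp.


HHV = LHV + hfg * 9 * H
Water addition = 2442 * 9 * 0.123 = 2703.294 kJ/kg
HHV = 47813 + 2703.294 = 50516.29 kJ/kg


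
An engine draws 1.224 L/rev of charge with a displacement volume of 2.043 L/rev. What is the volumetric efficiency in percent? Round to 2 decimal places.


eta_v = (V_actual / V_disp) * 100
Ratio = 1.224 / 2.043 = 0.5991
eta_v = 0.5991 * 100 = 59.91%


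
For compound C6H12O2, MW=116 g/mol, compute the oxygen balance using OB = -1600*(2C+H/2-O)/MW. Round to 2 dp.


OB = -1600 * (2C + H/2 - O) / MW
Inner = 2*6 + 12/2 - 2 = 16.00
OB = -1600 * 16.00 / 116 = -220.69%


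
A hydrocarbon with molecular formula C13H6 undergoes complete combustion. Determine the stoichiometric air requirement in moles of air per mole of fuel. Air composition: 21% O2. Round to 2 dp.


Balanced combustion: C13H6 + 14.5 O2 -> 13 CO2 + 3 H2O
O2 needed = C + H/4 = 13 + 6/4 = 14.50 moles
Air moles = O2 / 0.21 = 14.50 / 0.21 = 69.05 moles air


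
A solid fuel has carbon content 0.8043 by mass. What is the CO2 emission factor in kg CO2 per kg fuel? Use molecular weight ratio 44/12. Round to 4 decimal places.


EF = C_frac * (M_CO2 / M_C)
EF = 0.8043 * (44/12)
EF = 0.8043 * 3.666667 = 2.9491 kg_CO2/kg_fuel


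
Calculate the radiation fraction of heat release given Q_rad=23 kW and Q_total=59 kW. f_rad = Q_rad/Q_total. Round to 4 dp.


f_rad = Q_rad / Q_total
f_rad = 23 / 59 = 0.3898


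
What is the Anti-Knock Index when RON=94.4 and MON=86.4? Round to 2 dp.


AKI = (RON + MON) / 2
AKI = (94.4 + 86.4) / 2
AKI = 180.8 / 2 = 90.40


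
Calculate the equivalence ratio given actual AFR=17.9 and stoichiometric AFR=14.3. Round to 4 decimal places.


phi = AFR_stoich / AFR_actual
phi = 14.3 / 17.9 = 0.7989


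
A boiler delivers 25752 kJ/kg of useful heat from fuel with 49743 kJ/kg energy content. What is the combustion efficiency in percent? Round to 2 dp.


Efficiency = (Q_useful / Q_fuel) * 100
Efficiency = (25752 / 49743) * 100
Efficiency = 0.5177 * 100 = 51.77%


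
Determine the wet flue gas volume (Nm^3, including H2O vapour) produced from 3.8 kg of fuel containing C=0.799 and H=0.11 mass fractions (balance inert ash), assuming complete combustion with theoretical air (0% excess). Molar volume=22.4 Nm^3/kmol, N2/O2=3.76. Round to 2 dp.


Per kg fuel: CO2 = (C/12 kmol)*22.4 = (0.799/12)*22.4 = 1.49147 Nm^3
Per kg fuel: H2O = (H/2 kmol)*22.4 = (0.11/2)*22.4 = 1.23200 Nm^3
O2 needed per kg fuel = C/12 + H/4 = 0.799/12 + 0.11/4 = 0.09408333 kmol
Per kg fuel: N2 = O2*3.76*22.4 = 0.09408333*3.76*22.4 = 7.92407 Nm^3
Total per kg = 1.49147 + 1.23200 + 7.92407 = 10.64754 Nm^3
Total = 10.64754 * 3.8 = 40.46 Nm^3


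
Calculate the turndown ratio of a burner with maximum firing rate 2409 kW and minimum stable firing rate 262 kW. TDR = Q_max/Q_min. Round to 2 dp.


TDR = Q_max / Q_min
TDR = 2409 / 262 = 9.19


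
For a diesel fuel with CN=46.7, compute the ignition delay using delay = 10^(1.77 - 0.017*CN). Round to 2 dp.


delay = 10^(1.77 - 0.017*CN)
Exponent = 1.77 - 0.017*46.7 = 0.9761
delay = 10^0.9761 = 9.46 ms


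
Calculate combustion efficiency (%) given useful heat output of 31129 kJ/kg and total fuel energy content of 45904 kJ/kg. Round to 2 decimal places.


Efficiency = (Q_useful / Q_fuel) * 100
Efficiency = (31129 / 45904) * 100
Efficiency = 0.6781 * 100 = 67.81%


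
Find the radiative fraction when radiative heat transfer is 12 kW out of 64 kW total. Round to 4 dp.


f_rad = Q_rad / Q_total
f_rad = 12 / 64 = 0.1875


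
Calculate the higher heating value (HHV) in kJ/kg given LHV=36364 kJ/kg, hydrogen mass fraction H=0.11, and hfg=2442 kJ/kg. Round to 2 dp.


HHV = LHV + hfg * 9 * H
Water addition = 2442 * 9 * 0.11 = 2417.580 kJ/kg
HHV = 36364 + 2417.580 = 38781.58 kJ/kg


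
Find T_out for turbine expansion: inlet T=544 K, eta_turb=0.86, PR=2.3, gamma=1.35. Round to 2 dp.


T_out = T_in * (1 - eta * (1 - PR^(-(gamma-1)/gamma)))
Exponent = -(1.35-1)/1.35 = -0.25925926
PR^exp = 2.3^(-0.25925926) = 0.80578413
Factor = 1 - 0.86*(1 - 0.80578413) = 0.83297435
T_out = 544 * 0.83297435 = 453.14 K


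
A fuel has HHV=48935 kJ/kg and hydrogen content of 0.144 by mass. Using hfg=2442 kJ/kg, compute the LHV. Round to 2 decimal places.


LHV = HHV - hfg * 9 * H
Water correction = 2442 * 9 * 0.144 = 3164.832 kJ/kg
LHV = 48935 - 3164.832 = 45770.17 kJ/kg


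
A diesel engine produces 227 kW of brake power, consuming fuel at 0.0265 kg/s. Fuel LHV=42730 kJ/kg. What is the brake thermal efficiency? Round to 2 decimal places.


eta_BTE = (BP / (mf * LHV)) * 100
Denominator = 0.0265 * 42730 = 1132.3450 kW
eta_BTE = (227 / 1132.3450) * 100 = 20.05%


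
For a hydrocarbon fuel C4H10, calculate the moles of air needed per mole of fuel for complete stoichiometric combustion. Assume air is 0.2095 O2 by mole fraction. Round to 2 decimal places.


Balanced combustion: C4H10 + 6.5 O2 -> 4 CO2 + 5 H2O
O2 needed = C + H/4 = 4 + 10/4 = 6.50 moles
Air moles = O2 / 0.2095 = 6.50 / 0.2095 = 31.03 moles air


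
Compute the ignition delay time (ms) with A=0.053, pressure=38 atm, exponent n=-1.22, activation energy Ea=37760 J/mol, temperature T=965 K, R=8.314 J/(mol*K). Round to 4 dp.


tau = A * P^n * exp(Ea/(R*T))
P^n = 38^(-1.22) = 0.01182127
Ea/(R*T) = 37760/(8.314*965) = 4.706463
exp(Ea/(R*T)) = 110.660066
tau = 0.053 * 0.01182127 * 110.660066 = 0.0693 ms


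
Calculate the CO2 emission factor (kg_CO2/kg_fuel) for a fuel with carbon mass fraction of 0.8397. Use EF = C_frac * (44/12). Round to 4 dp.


EF = C_frac * (M_CO2 / M_C)
EF = 0.8397 * (44/12)
EF = 0.8397 * 3.666667 = 3.0789 kg_CO2/kg_fuel


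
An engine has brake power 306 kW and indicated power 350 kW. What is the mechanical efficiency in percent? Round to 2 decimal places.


eta_mech = (BP / IP) * 100
Ratio = 306 / 350 = 0.8743
eta_mech = 0.8743 * 100 = 87.43%


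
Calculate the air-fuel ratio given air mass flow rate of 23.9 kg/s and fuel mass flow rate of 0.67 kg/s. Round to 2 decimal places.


AFR = m_air / m_fuel
AFR = 23.9 / 0.67 = 35.67


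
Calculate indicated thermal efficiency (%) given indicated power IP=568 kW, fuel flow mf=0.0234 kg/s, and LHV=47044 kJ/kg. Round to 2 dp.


eta_ith = (IP / (mf * LHV)) * 100
Denominator = 0.0234 * 47044 = 1100.8296 kW
eta_ith = (568 / 1100.8296) * 100 = 51.60%


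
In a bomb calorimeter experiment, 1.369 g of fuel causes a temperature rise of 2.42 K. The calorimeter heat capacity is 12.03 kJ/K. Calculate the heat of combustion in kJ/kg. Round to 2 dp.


Hc = C_cal * delta_T / m_fuel
Q_released = 12.03 * 2.42 = 29.1126 kJ
m_fuel = 1.369 g = 1.369/1000 kg = 0.001369 kg
Hc = 29.1126 / 0.001369 = 21265.60 kJ/kg


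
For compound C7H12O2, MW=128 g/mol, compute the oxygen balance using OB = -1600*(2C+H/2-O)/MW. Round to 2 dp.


OB = -1600 * (2C + H/2 - O) / MW
Inner = 2*7 + 12/2 - 2 = 18.00
OB = -1600 * 18.00 / 128 = -225.00%


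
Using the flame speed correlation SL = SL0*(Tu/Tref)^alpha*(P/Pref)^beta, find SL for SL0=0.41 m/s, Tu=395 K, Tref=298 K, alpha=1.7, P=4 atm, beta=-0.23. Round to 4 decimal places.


SL = SL0 * (Tu/Tref)^alpha * (P/Pref)^beta
T ratio = 395/298 = 1.32550336
(T ratio)^alpha = 1.32550336^1.7 = 1.614535
(P/Pref)^beta = 4^(-0.23) = 0.726986
SL = 0.41 * 1.614535 * 0.726986 = 0.4812 m/s


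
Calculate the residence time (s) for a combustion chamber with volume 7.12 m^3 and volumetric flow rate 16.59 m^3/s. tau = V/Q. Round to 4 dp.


tau = V / Q_flow
tau = 7.12 / 16.59 = 0.4292 s


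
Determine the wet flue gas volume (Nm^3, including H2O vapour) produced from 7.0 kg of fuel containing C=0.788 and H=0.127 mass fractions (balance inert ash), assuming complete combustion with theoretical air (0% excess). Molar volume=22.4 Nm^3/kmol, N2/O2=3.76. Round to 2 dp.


Per kg fuel: CO2 = (C/12 kmol)*22.4 = (0.788/12)*22.4 = 1.47093 Nm^3
Per kg fuel: H2O = (H/2 kmol)*22.4 = (0.127/2)*22.4 = 1.42240 Nm^3
O2 needed per kg fuel = C/12 + H/4 = 0.788/12 + 0.127/4 = 0.09741667 kmol
Per kg fuel: N2 = O2*3.76*22.4 = 0.09741667*3.76*22.4 = 8.20482 Nm^3
Total per kg = 1.47093 + 1.42240 + 8.20482 = 11.09815 Nm^3
Total = 11.09815 * 7.0 = 77.69 Nm^3


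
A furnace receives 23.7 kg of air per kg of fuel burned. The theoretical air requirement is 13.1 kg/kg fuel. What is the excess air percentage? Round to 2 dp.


Excess air = actual - stoichiometric = 23.7 - 13.1 = 10.60 kg/kg fuel
Excess air % = (excess / stoich) * 100 = (10.60 / 13.1) * 100 = 80.92%


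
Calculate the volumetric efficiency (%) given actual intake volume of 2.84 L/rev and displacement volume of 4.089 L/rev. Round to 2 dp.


eta_v = (V_actual / V_disp) * 100
Ratio = 2.84 / 4.089 = 0.6945
eta_v = 0.6945 * 100 = 69.45%


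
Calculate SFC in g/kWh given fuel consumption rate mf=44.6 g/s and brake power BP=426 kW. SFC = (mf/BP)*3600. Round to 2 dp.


SFC = (mf / BP) * 3600
Rate = 44.6 / 426 = 0.104695 g/(s*kW)
SFC = 0.104695 * 3600 = 376.90 g/kWh


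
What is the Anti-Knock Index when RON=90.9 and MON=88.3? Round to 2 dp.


AKI = (RON + MON) / 2
AKI = (90.9 + 88.3) / 2
AKI = 179.2 / 2 = 89.60


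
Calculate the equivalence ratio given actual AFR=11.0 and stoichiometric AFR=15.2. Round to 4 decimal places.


phi = AFR_stoich / AFR_actual
phi = 15.2 / 11.0 = 1.3818


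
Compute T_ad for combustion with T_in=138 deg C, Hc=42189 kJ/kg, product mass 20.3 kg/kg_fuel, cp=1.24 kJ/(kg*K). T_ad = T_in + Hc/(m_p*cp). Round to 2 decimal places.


T_ad = T_in + Hc / (m_p * cp)
Denominator = 20.3 * 1.24 = 25.1720
Temperature rise = 42189 / 25.1720 = 1676.03 K
T_ad = 138 + 1676.03 = 1814.03 deg C


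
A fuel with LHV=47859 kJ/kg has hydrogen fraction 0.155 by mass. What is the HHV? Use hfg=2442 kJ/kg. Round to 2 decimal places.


HHV = LHV + hfg * 9 * H
Water addition = 2442 * 9 * 0.155 = 3406.590 kJ/kg
HHV = 47859 + 3406.590 = 51265.59 kJ/kg
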